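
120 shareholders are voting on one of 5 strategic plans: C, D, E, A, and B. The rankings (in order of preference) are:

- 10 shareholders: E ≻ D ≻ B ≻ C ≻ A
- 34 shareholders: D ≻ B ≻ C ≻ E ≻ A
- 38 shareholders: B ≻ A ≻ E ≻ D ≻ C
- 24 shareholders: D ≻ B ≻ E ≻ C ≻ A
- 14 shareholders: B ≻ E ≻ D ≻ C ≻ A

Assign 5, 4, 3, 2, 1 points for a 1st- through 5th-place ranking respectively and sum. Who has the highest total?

B

C: 10·2 + 34·3 + 38·1 + 24·2 + 14·2 = 236
D: 10·4 + 34·5 + 38·2 + 24·5 + 14·3 = 448
E: 10·5 + 34·2 + 38·3 + 24·3 + 14·4 = 360
A: 10·1 + 34·1 + 38·4 + 24·1 + 14·1 = 234
B: 10·3 + 34·4 + 38·5 + 24·4 + 14·5 = 522
B has the highest Borda score (522).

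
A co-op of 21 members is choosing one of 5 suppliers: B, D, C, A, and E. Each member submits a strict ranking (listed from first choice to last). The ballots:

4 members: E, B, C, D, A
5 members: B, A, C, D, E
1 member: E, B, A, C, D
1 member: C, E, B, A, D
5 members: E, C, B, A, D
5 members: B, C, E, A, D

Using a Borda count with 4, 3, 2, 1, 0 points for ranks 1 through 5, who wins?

B: 4·3 + 5·4 + 1·3 + 1·2 + 5·2 + 5·4 = 67
D: 4·1 + 5·1 + 1·0 + 1·0 + 5·0 + 5·0 = 9
C: 4·2 + 5·2 + 1·1 + 1·4 + 5·3 + 5·3 = 53
A: 4·0 + 5·3 + 1·2 + 1·1 + 5·1 + 5·1 = 28
E: 4·4 + 5·0 + 1·4 + 1·3 + 5·4 + 5·2 = 53
B has the highest Borda score (67).

B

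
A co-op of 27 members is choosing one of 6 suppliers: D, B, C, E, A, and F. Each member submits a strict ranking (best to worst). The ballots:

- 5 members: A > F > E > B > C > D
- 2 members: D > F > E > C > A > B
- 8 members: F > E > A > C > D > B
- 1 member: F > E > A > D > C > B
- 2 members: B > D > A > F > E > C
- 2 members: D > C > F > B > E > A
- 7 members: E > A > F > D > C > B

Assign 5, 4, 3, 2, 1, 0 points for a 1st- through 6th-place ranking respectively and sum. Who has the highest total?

D: 5·0 + 2·5 + 8·1 + 1·2 + 2·4 + 2·5 + 7·2 = 52
B: 5·2 + 2·0 + 8·0 + 1·0 + 2·5 + 2·2 + 7·0 = 24
C: 5·1 + 2·2 + 8·2 + 1·1 + 2·0 + 2·4 + 7·1 = 41
E: 5·3 + 2·3 + 8·4 + 1·4 + 2·1 + 2·1 + 7·5 = 96
A: 5·5 + 2·1 + 8·3 + 1·3 + 2·3 + 2·0 + 7·4 = 88
F: 5·4 + 2·4 + 8·5 + 1·5 + 2·2 + 2·3 + 7·3 = 104
F has the highest Borda score (104).

F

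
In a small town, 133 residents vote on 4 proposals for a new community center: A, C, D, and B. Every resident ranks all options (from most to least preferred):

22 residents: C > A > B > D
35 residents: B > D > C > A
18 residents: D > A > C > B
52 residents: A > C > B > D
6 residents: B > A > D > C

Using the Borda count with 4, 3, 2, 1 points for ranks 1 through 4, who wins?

A: 22·3 + 35·1 + 18·3 + 52·4 + 6·3 = 381
C: 22·4 + 35·2 + 18·2 + 52·3 + 6·1 = 356
D: 22·1 + 35·3 + 18·4 + 52·1 + 6·2 = 263
B: 22·2 + 35·4 + 18·1 + 52·2 + 6·4 = 330
A has the highest Borda score (381).

A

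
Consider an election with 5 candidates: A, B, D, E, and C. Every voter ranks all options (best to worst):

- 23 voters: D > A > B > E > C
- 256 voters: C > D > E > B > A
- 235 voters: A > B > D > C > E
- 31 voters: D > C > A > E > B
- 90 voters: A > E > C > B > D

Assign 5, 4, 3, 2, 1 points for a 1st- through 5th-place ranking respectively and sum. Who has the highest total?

C

A: 23·4 + 256·1 + 235·5 + 31·3 + 90·5 = 2066
B: 23·3 + 256·2 + 235·4 + 31·1 + 90·2 = 1732
D: 23·5 + 256·4 + 235·3 + 31·5 + 90·1 = 2089
E: 23·2 + 256·3 + 235·1 + 31·2 + 90·4 = 1471
C: 23·1 + 256·5 + 235·2 + 31·4 + 90·3 = 2167
C has the highest Borda score (2167).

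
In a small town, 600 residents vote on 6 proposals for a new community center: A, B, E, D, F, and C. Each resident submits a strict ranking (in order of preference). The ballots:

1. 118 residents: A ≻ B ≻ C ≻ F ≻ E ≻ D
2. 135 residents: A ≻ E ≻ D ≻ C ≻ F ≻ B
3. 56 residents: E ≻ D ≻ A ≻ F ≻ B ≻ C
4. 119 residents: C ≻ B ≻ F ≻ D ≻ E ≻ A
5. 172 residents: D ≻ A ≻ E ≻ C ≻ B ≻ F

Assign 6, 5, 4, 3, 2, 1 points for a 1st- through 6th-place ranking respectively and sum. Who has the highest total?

A

A: 118·6 + 135·6 + 56·4 + 119·1 + 172·5 = 2721
B: 118·5 + 135·1 + 56·2 + 119·5 + 172·2 = 1776
E: 118·2 + 135·5 + 56·6 + 119·2 + 172·4 = 2173
D: 118·1 + 135·4 + 56·5 + 119·3 + 172·6 = 2327
F: 118·3 + 135·2 + 56·3 + 119·4 + 172·1 = 1440
C: 118·4 + 135·3 + 56·1 + 119·6 + 172·3 = 2163
A has the highest Borda score (2721).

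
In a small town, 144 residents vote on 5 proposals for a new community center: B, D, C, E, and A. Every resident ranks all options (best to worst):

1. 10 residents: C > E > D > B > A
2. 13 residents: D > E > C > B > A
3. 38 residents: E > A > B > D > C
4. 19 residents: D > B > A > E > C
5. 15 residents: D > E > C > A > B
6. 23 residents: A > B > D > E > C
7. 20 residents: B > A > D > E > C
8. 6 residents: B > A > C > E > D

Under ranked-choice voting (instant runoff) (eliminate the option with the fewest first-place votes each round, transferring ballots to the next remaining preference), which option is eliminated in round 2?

Round 1: B 26, D 47, C 10, E 38, A 23. Eliminate C.
Round 2: B 26, D 47, E 48, A 23. Eliminate A.

A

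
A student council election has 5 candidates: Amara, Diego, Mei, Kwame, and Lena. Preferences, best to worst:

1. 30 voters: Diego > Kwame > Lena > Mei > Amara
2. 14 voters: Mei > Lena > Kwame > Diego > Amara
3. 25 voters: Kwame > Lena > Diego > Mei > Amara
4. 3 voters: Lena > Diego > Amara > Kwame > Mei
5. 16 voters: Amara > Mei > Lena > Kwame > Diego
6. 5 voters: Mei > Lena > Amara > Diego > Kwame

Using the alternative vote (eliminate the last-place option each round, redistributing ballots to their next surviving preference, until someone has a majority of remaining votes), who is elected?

Diego

Round 1: Amara 16, Diego 30, Mei 19, Kwame 25, Lena 3. Eliminate Lena.
Round 2: Amara 16, Diego 33, Mei 19, Kwame 25. Eliminate Amara.
Round 3: Diego 33, Mei 35, Kwame 25. Eliminate Kwame.
Round 4: Diego 58, Mei 35. Diego has a majority.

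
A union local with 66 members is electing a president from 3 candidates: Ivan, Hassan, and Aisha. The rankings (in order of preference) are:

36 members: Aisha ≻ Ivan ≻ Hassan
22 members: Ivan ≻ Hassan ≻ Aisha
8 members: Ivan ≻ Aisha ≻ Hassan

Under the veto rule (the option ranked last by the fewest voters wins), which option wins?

Last-place votes: Ivan 0, Hassan 44, Aisha 22.
Ivan is ranked last by the fewest voters, so Ivan wins.

Ivan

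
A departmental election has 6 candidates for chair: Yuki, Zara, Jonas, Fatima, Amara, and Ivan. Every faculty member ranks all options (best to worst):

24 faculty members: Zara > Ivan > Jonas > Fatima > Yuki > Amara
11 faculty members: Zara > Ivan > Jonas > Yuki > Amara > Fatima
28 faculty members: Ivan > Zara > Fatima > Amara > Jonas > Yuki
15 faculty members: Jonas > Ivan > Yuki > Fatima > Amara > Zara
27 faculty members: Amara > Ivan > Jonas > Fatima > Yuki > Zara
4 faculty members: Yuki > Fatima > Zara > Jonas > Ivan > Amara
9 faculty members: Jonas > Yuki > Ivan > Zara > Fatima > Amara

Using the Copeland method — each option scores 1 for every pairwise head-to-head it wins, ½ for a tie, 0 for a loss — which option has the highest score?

Yuki: beats Amara; loses to Zara, Jonas, Fatima, and Ivan → score 1.
Zara: beats Yuki, Jonas, Fatima, and Amara; loses to Ivan → score 4.
Jonas: beats Yuki, Fatima, and Amara; loses to Zara and Ivan → score 3.
Fatima: beats Yuki and Amara; loses to Zara, Jonas, and Ivan → score 2.
Amara: loses to Yuki, Zara, Jonas, Fatima, and Ivan → score 0.
Ivan: beats Yuki, Zara, Jonas, Fatima, and Amara → score 5.
Ivan has the best pairwise record.

Ivan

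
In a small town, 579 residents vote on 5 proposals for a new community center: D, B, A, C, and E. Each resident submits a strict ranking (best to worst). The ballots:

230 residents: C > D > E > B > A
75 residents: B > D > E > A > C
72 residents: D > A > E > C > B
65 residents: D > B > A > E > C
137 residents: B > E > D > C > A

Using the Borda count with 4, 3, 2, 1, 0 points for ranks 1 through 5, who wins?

D: 230·3 + 75·3 + 72·4 + 65·4 + 137·2 = 1737
B: 230·1 + 75·4 + 72·0 + 65·3 + 137·4 = 1273
A: 230·0 + 75·1 + 72·3 + 65·2 + 137·0 = 421
C: 230·4 + 75·0 + 72·1 + 65·0 + 137·1 = 1129
E: 230·2 + 75·2 + 72·2 + 65·1 + 137·3 = 1230
D has the highest Borda score (1737).

D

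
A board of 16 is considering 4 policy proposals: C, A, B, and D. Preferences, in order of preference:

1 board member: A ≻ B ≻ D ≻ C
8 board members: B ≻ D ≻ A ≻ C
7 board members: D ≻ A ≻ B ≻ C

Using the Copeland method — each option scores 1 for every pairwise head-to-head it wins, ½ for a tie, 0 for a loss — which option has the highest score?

C: loses to A, B, and D → score 0.
A: beats C; ties B; loses to D → score 1.5.
B: beats C and D; ties A → score 2.5.
D: beats C and A; loses to B → score 2.
B has the best pairwise record.

B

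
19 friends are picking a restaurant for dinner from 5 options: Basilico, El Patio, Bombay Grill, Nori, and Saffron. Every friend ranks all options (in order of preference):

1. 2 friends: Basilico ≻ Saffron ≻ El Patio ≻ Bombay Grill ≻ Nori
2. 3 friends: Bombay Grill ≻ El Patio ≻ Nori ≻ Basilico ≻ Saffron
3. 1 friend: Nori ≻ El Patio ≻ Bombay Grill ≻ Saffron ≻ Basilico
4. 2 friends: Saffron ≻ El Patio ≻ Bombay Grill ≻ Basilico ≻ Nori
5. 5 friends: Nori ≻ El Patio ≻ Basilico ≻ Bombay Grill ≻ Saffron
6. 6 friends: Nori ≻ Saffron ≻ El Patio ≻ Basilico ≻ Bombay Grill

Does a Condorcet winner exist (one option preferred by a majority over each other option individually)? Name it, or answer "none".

Nori vs Basilico: 15–4 for Nori.
Nori vs El Patio: 12–7 for Nori.
Nori vs Bombay Grill: 12–7 for Nori.
Nori vs Saffron: 15–4 for Nori.
Nori beats every other option head-to-head.

Nori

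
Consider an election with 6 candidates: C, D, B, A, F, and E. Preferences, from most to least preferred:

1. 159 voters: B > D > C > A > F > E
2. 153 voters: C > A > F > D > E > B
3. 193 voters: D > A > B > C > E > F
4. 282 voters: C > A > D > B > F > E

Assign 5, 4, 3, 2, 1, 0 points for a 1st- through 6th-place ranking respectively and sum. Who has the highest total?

C

C: 159·3 + 153·5 + 193·2 + 282·5 = 3038
D: 159·4 + 153·2 + 193·5 + 282·3 = 2753
B: 159·5 + 153·0 + 193·3 + 282·2 = 1938
A: 159·2 + 153·4 + 193·4 + 282·4 = 2830
F: 159·1 + 153·3 + 193·0 + 282·1 = 900
E: 159·0 + 153·1 + 193·1 + 282·0 = 346
C has the highest Borda score (3038).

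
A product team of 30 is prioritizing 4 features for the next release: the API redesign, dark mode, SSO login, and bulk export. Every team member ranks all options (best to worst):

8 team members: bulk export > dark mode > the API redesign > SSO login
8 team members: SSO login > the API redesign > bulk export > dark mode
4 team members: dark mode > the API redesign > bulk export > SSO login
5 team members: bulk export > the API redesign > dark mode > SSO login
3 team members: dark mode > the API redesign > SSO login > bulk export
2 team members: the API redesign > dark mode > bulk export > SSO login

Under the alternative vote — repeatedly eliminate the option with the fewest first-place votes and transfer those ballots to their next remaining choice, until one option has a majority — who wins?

bulk export

Round 1: the API redesign 2, dark mode 7, SSO login 8, bulk export 13. Eliminate the API redesign.
Round 2: dark mode 9, SSO login 8, bulk export 13. Eliminate SSO login.
Round 3: dark mode 9, bulk export 21. Bulk export has a majority.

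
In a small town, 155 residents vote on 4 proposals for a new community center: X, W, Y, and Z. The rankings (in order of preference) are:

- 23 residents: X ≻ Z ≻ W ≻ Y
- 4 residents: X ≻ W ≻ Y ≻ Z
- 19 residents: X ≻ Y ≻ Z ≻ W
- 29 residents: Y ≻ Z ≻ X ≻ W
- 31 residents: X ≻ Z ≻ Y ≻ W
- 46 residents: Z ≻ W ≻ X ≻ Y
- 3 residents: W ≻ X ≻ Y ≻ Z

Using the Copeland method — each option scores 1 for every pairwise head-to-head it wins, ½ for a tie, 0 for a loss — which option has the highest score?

X

X: beats W, Y, and Z → score 3.
W: loses to X, Y, and Z → score 0.
Y: beats W; loses to X and Z → score 1.
Z: beats W and Y; loses to X → score 2.
X has the best pairwise record.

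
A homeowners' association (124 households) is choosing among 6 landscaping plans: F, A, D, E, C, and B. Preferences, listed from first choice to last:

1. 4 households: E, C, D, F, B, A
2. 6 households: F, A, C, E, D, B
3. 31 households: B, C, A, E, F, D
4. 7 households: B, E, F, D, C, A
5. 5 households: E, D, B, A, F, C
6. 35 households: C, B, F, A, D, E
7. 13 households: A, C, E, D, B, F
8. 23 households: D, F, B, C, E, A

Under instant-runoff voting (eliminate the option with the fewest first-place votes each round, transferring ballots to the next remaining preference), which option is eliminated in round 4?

Round 1: F 6, A 13, D 23, E 9, C 35, B 38. Eliminate F.
Round 2: A 19, D 23, E 9, C 35, B 38. Eliminate E.
Round 3: A 19, D 28, C 39, B 38. Eliminate A.
Round 4: D 28, C 58, B 38. Eliminate D.

D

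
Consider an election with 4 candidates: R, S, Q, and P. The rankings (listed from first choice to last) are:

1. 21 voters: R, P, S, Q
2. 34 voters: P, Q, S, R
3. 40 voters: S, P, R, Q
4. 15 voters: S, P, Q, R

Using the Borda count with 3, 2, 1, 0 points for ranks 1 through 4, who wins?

P

R: 21·3 + 34·0 + 40·1 + 15·0 = 103
S: 21·1 + 34·1 + 40·3 + 15·3 = 220
Q: 21·0 + 34·2 + 40·0 + 15·1 = 83
P: 21·2 + 34·3 + 40·2 + 15·2 = 254
P has the highest Borda score (254).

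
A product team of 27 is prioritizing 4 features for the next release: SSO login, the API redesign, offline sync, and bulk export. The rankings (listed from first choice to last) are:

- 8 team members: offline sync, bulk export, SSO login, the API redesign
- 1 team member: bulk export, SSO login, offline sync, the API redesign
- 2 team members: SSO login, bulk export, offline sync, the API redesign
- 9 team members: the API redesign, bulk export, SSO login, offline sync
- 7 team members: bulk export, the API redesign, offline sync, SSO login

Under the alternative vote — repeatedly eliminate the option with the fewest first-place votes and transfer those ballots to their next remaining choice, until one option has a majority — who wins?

Round 1: SSO login 2, the API redesign 9, offline sync 8, bulk export 8. Eliminate SSO login.
Round 2: the API redesign 9, offline sync 8, bulk export 10. Eliminate offline sync.
Round 3: the API redesign 9, bulk export 18. Bulk export has a majority.

bulk export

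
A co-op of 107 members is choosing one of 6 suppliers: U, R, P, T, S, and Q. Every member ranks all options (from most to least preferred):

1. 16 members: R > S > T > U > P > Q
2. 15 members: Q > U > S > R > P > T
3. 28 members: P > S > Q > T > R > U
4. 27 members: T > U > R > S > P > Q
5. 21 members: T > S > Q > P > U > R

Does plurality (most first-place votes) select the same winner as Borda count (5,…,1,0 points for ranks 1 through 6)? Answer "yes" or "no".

no

Plurality — first-place votes: U 0, R 16, P 28, T 48, S 0, Q 15. Winner: T.
Borda — scores: U 221, R 219, P 240, T 344, S 359, Q 222. Winner: S.
The two methods disagree.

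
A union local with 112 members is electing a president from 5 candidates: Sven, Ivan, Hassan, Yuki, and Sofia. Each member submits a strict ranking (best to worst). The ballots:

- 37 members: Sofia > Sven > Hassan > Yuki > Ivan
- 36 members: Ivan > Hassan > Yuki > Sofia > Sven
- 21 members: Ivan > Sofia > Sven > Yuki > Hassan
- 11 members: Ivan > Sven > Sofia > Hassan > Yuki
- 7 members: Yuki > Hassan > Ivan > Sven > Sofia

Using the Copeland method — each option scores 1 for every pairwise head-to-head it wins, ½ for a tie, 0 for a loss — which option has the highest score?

Sven: beats Hassan and Yuki; loses to Ivan and Sofia → score 2.
Ivan: beats Sven, Hassan, Yuki, and Sofia → score 4.
Hassan: beats Yuki; loses to Sven, Ivan, and Sofia → score 1.
Yuki: loses to Sven, Ivan, Hassan, and Sofia → score 0.
Sofia: beats Sven, Hassan, and Yuki; loses to Ivan → score 3.
Ivan has the best pairwise record.

Ivan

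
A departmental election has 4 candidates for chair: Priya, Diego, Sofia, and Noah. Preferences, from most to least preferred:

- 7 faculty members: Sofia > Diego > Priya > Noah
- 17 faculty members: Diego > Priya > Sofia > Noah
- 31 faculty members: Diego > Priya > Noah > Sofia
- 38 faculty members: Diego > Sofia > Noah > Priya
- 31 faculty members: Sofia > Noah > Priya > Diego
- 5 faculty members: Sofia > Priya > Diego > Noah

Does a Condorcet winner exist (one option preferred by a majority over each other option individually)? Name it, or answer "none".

Diego vs Priya: 93–36 for Diego.
Diego vs Sofia: 86–43 for Diego.
Diego vs Noah: 98–31 for Diego.
Diego beats every other option head-to-head.

Diego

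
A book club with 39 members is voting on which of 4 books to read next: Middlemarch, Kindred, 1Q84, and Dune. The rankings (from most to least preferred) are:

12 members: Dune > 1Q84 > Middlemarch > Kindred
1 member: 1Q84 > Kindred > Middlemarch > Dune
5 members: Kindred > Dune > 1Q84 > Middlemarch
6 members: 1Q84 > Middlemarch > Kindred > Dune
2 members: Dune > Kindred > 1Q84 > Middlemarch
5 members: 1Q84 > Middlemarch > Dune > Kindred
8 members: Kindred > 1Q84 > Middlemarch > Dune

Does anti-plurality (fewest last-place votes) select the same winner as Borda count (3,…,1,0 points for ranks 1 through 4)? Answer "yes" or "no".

Anti-plurality — last-place votes: Middlemarch 7, Kindred 17, 1Q84 0, Dune 15. Winner: 1Q84.
Borda — scores: Middlemarch 43, Kindred 51, 1Q84 83, Dune 57. Winner: 1Q84.
The two methods agree.

yes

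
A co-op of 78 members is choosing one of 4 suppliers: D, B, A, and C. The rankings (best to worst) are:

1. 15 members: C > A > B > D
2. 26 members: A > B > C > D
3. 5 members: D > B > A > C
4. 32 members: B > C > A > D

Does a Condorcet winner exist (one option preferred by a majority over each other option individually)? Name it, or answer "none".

none

Checking pairwise contests:
B beats D 73–5.
A beats B 41–37.
C beats A 47–31.
B beats C 63–15.
Every option loses at least one head-to-head, so there is no Condorcet winner.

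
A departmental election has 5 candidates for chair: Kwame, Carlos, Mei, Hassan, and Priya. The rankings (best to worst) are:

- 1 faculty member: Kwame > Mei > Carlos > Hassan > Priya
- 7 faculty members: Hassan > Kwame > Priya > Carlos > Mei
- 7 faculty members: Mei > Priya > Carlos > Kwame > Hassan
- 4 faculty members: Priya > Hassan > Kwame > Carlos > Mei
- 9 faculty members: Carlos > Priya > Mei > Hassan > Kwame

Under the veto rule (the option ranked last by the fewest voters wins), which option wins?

Carlos

Last-place votes: Kwame 9, Carlos 0, Mei 11, Hassan 7, Priya 1.
Carlos is ranked last by the fewest voters, so Carlos wins.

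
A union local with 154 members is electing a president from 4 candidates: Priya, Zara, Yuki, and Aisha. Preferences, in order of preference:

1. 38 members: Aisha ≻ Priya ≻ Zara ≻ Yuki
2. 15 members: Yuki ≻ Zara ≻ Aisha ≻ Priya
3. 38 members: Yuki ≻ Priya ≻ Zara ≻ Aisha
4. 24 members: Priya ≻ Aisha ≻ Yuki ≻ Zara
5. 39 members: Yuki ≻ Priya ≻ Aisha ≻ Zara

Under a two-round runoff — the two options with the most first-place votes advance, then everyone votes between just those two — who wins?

Round 1 first-place votes: Priya 24, Zara 0, Yuki 92, Aisha 38.
Yuki and Aisha advance.
Runoff: Yuki is preferred to Aisha by 92 voters; Aisha by 62.
Yuki wins the runoff.

Yuki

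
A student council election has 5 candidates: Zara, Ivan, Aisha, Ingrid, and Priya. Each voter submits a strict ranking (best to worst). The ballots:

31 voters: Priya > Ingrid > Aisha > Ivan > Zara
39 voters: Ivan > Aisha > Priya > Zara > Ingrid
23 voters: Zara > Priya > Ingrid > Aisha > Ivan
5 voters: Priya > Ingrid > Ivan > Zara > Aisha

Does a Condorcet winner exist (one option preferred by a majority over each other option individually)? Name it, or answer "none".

Priya

Priya vs Zara: 75–23 for Priya.
Priya vs Ivan: 59–39 for Priya.
Priya vs Aisha: 59–39 for Priya.
Priya vs Ingrid: 98–0 for Priya.
Priya beats every other option head-to-head.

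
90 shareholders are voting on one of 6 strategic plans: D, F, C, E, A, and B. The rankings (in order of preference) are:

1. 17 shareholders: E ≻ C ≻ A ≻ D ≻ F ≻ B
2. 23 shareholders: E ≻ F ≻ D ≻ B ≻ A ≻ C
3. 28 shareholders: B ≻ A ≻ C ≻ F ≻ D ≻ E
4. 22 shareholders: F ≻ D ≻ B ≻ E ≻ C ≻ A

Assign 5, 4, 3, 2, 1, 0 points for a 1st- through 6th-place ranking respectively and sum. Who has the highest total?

D: 17·2 + 23·3 + 28·1 + 22·4 = 219
F: 17·1 + 23·4 + 28·2 + 22·5 = 275
C: 17·4 + 23·0 + 28·3 + 22·1 = 174
E: 17·5 + 23·5 + 28·0 + 22·2 = 244
A: 17·3 + 23·1 + 28·4 + 22·0 = 186
B: 17·0 + 23·2 + 28·5 + 22·3 = 252
F has the highest Borda score (275).

F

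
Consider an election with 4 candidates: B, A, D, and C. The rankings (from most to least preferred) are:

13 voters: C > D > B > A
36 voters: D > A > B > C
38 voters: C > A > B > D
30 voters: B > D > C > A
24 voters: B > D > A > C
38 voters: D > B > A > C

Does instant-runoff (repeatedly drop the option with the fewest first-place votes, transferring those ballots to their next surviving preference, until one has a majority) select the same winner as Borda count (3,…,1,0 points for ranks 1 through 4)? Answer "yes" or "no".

Instant-runoff — R1 B 54, A 0, D 74, C 51 (A out); R2 B 54, D 74, C 51 (C out); R3 B 92, D 87 (B winner). Winner: B.
Borda — scores: B 325, A 210, D 356, C 183. Winner: D.
The two methods disagree.

no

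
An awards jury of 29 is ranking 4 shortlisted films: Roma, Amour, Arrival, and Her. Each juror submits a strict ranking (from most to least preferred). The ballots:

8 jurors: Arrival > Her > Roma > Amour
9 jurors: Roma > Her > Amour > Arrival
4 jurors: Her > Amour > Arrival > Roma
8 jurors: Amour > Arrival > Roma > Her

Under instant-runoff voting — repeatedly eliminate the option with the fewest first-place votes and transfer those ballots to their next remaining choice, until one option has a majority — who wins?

Round 1: Roma 9, Amour 8, Arrival 8, Her 4. Eliminate Her.
Round 2: Roma 9, Amour 12, Arrival 8. Eliminate Arrival.
Round 3: Roma 17, Amour 12. Roma has a majority.

Roma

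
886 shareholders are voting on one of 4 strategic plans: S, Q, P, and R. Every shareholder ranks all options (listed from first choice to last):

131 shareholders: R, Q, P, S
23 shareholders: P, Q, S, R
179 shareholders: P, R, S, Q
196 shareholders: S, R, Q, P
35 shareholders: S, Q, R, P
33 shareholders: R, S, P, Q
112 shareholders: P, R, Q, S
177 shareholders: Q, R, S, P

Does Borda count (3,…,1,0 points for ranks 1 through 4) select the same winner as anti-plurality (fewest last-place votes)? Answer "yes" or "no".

yes

Borda — scores: S 1138, Q 1217, P 1106, R 1855. Winner: R.
Anti-plurality — last-place votes: S 243, Q 212, P 408, R 23. Winner: R.
The two methods agree.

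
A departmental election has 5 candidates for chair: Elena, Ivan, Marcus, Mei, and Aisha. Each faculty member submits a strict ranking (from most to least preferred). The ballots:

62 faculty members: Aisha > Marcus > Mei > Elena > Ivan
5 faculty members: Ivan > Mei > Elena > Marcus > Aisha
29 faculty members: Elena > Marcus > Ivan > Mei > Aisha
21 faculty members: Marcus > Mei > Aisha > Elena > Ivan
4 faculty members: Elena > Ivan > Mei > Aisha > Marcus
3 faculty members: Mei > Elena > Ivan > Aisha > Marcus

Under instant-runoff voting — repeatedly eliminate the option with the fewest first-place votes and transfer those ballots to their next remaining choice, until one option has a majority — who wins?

Round 1: Elena 33, Ivan 5, Marcus 21, Mei 3, Aisha 62. Eliminate Mei.
Round 2: Elena 36, Ivan 5, Marcus 21, Aisha 62. Eliminate Ivan.
Round 3: Elena 41, Marcus 21, Aisha 62. Eliminate Marcus.
Round 4: Elena 41, Aisha 83. Aisha has a majority.

Aisha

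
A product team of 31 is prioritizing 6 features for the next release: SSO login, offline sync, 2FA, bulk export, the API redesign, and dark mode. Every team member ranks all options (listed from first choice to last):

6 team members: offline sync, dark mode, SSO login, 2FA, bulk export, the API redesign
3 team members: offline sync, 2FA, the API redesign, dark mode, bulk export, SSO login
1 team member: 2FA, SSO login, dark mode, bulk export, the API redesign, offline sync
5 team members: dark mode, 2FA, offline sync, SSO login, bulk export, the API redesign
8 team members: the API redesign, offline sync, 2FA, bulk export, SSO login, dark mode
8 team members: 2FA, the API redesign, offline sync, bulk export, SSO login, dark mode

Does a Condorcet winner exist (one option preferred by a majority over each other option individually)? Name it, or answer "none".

Checking pairwise contests:
offline sync beats SSO login 30–1.
the API redesign beats offline sync 17–14.
offline sync beats 2FA 17–14.
offline sync beats bulk export 30–1.
2FA beats the API redesign 23–8.
SSO login beats dark mode 17–14.
Every option loses at least one head-to-head, so there is no Condorcet winner.

none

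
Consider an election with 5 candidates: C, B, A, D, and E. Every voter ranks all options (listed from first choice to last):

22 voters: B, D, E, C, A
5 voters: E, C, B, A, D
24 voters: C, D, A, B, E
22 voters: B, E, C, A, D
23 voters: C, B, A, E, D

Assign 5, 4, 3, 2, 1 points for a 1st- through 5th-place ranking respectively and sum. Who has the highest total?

B

C: 22·2 + 5·4 + 24·5 + 22·3 + 23·5 = 365
B: 22·5 + 5·3 + 24·2 + 22·5 + 23·4 = 375
A: 22·1 + 5·2 + 24·3 + 22·2 + 23·3 = 217
D: 22·4 + 5·1 + 24·4 + 22·1 + 23·1 = 234
E: 22·3 + 5·5 + 24·1 + 22·4 + 23·2 = 249
B has the highest Borda score (375).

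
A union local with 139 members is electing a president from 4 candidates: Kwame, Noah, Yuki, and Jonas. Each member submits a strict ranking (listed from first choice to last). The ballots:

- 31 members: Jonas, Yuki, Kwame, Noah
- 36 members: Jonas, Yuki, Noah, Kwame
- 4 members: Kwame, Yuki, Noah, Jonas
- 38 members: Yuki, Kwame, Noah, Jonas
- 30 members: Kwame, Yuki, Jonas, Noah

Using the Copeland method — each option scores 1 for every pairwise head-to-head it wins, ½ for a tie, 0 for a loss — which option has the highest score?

Kwame: beats Noah and Jonas; loses to Yuki → score 2.
Noah: loses to Kwame, Yuki, and Jonas → score 0.
Yuki: beats Kwame, Noah, and Jonas → score 3.
Jonas: beats Noah; loses to Kwame and Yuki → score 1.
Yuki has the best pairwise record.

Yuki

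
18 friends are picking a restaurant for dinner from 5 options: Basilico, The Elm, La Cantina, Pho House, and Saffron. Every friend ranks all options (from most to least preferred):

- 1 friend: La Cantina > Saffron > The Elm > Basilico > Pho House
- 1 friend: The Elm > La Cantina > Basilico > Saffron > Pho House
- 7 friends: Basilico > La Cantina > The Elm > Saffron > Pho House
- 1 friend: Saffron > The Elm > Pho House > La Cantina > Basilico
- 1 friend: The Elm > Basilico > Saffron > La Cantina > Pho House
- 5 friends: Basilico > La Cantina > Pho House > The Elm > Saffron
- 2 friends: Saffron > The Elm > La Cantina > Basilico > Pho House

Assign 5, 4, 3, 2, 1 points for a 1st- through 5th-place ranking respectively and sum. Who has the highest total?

Basilico: 1·2 + 1·3 + 7·5 + 1·1 + 1·4 + 5·5 + 2·2 = 74
The Elm: 1·3 + 1·5 + 7·3 + 1·4 + 1·5 + 5·2 + 2·4 = 56
La Cantina: 1·5 + 1·4 + 7·4 + 1·2 + 1·2 + 5·4 + 2·3 = 67
Pho House: 1·1 + 1·1 + 7·1 + 1·3 + 1·1 + 5·3 + 2·1 = 30
Saffron: 1·4 + 1·2 + 7·2 + 1·5 + 1·3 + 5·1 + 2·5 = 43
Basilico has the highest Borda score (74).

Basilico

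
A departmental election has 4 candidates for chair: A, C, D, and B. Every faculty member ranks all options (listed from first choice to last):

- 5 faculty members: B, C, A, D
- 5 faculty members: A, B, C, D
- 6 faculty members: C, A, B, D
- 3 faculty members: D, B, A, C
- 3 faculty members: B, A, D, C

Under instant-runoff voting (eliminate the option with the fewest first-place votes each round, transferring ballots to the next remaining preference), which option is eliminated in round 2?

Round 1: A 5, C 6, D 3, B 8. Eliminate D.
Round 2: A 5, C 6, B 11. Eliminate A.

A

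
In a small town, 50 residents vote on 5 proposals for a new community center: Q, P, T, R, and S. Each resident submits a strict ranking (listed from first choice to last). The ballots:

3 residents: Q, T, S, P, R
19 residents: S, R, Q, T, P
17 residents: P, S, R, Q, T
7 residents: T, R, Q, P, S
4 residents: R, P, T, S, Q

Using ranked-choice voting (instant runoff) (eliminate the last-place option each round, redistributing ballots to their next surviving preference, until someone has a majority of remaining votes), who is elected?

Round 1: Q 3, P 17, T 7, R 4, S 19. Eliminate Q.
Round 2: P 17, T 10, R 4, S 19. Eliminate R.
Round 3: P 21, T 10, S 19. Eliminate T.
Round 4: P 28, S 22. P has a majority.

P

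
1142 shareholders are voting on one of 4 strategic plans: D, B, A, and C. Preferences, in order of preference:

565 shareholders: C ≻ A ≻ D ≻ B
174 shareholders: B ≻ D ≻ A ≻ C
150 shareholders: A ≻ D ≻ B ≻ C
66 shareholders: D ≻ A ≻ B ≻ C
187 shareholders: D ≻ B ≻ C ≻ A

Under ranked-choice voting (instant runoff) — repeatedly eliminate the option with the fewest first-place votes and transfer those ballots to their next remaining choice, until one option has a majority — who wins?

D

Round 1: D 253, B 174, A 150, C 565. Eliminate A.
Round 2: D 403, B 174, C 565. Eliminate B.
Round 3: D 577, C 565. D has a majority.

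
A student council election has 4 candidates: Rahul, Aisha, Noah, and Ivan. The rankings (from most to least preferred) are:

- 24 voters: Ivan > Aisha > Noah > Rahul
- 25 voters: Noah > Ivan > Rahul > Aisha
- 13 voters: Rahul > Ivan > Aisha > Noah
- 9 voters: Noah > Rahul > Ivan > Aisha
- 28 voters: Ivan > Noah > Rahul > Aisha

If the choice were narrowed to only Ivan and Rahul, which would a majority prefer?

Voters preferring Ivan to Rahul: 77; preferring Rahul to Ivan: 22.
Ivan wins the head-to-head.

Ivan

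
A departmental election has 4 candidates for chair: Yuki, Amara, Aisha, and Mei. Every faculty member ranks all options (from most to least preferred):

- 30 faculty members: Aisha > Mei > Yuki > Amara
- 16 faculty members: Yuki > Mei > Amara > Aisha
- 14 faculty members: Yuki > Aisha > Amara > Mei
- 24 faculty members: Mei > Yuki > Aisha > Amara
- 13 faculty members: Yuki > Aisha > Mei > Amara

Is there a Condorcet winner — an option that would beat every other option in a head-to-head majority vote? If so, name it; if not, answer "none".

none

Checking pairwise contests:
Mei beats Yuki 54–43.
Yuki beats Amara 97–0.
Yuki beats Aisha 67–30.
Aisha beats Mei 57–40.
Every option loses at least one head-to-head, so there is no Condorcet winner.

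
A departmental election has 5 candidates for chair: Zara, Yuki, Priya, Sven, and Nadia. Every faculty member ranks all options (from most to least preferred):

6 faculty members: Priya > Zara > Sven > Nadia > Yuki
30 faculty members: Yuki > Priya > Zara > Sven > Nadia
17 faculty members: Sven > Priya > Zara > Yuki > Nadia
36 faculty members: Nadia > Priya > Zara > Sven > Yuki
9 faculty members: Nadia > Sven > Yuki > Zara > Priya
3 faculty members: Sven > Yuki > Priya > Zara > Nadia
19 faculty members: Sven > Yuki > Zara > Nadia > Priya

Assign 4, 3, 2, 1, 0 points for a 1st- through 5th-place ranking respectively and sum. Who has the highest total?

Zara: 6·3 + 30·2 + 17·2 + 36·2 + 9·1 + 3·1 + 19·2 = 234
Yuki: 6·0 + 30·4 + 17·1 + 36·0 + 9·2 + 3·3 + 19·3 = 221
Priya: 6·4 + 30·3 + 17·3 + 36·3 + 9·0 + 3·2 + 19·0 = 279
Sven: 6·2 + 30·1 + 17·4 + 36·1 + 9·3 + 3·4 + 19·4 = 261
Nadia: 6·1 + 30·0 + 17·0 + 36·4 + 9·4 + 3·0 + 19·1 = 205
Priya has the highest Borda score (279).

Priya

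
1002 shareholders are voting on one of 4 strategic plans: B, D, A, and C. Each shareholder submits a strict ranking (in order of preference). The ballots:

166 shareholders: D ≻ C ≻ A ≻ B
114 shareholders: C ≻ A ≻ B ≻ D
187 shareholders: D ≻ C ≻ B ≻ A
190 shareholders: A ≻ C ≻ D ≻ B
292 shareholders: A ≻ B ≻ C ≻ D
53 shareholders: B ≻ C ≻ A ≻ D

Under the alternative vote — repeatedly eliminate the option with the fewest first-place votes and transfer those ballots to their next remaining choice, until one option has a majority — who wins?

Round 1: B 53, D 353, A 482, C 114. Eliminate B.
Round 2: D 353, A 482, C 167. Eliminate C.
Round 3: D 353, A 649. A has a majority.

A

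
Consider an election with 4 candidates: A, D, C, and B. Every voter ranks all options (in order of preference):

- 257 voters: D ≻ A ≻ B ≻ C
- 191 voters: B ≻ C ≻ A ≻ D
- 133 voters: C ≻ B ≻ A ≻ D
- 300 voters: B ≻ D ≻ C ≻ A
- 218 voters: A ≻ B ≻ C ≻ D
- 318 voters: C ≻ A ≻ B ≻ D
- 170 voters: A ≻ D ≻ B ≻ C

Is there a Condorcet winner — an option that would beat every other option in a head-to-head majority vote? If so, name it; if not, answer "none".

Checking pairwise contests:
C beats A 942–645.
A beats D 1030–557.
B beats C 1136–451.
A beats B 963–624.
Every option loses at least one head-to-head, so there is no Condorcet winner.

none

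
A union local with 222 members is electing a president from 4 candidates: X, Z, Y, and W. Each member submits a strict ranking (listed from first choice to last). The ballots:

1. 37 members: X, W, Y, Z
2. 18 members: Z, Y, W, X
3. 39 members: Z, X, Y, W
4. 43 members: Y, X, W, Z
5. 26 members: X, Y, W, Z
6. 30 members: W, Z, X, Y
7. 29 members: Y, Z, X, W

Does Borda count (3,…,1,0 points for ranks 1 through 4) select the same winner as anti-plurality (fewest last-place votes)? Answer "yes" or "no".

yes

Borda — scores: X 412, Z 289, Y 380, W 251. Winner: X.
Anti-plurality — last-place votes: X 18, Z 106, Y 30, W 68. Winner: X.
The two methods agree.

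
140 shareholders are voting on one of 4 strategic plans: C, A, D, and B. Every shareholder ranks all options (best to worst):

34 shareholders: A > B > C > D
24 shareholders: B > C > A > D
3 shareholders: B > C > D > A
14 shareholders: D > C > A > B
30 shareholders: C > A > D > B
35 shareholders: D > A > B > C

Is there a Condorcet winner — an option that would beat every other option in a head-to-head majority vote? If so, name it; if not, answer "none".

none

Checking pairwise contests:
B beats C 96–44.
C beats A 71–69.
C beats D 91–49.
A beats B 113–27.
Every option loses at least one head-to-head, so there is no Condorcet winner.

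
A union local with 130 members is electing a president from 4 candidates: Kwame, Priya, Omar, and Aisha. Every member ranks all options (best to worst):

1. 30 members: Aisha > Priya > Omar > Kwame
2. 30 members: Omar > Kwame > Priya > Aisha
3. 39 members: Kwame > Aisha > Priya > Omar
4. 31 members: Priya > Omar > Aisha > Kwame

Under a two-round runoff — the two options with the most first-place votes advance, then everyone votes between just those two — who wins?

Round 1 first-place votes: Kwame 39, Priya 31, Omar 30, Aisha 30.
Kwame and Priya advance.
Runoff: Kwame is preferred to Priya by 69 voters; Priya by 61.
Kwame wins the runoff.

Kwame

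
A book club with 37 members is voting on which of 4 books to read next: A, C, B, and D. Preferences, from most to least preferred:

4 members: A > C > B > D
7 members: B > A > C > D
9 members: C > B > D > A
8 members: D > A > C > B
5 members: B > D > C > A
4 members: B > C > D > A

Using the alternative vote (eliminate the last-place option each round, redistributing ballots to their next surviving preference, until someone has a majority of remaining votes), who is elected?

C

Round 1: A 4, C 9, B 16, D 8. Eliminate A.
Round 2: C 13, B 16, D 8. Eliminate D.
Round 3: C 21, B 16. C has a majority.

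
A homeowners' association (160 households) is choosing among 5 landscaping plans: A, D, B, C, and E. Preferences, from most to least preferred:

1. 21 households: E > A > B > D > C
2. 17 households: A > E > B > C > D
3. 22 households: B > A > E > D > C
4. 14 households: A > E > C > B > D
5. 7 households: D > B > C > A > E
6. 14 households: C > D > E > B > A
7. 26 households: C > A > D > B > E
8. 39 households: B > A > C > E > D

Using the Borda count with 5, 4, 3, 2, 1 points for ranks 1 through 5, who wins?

A: 21·4 + 17·5 + 22·4 + 14·5 + 7·2 + 14·1 + 26·4 + 39·4 = 615
D: 21·2 + 17·1 + 22·2 + 14·1 + 7·5 + 14·4 + 26·3 + 39·1 = 325
B: 21·3 + 17·3 + 22·5 + 14·2 + 7·4 + 14·2 + 26·2 + 39·5 = 555
C: 21·1 + 17·2 + 22·1 + 14·3 + 7·3 + 14·5 + 26·5 + 39·3 = 457
E: 21·5 + 17·4 + 22·3 + 14·4 + 7·1 + 14·3 + 26·1 + 39·2 = 448
A has the highest Borda score (615).

A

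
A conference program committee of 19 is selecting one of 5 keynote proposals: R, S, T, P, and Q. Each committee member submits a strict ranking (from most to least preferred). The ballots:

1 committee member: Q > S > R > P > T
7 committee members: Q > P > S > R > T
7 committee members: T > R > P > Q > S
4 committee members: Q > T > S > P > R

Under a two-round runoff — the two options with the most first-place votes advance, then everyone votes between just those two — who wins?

Q

Round 1 first-place votes: R 0, S 0, T 7, P 0, Q 12.
Q and T advance.
Runoff: Q is preferred to T by 12 voters; T by 7.
Q wins the runoff.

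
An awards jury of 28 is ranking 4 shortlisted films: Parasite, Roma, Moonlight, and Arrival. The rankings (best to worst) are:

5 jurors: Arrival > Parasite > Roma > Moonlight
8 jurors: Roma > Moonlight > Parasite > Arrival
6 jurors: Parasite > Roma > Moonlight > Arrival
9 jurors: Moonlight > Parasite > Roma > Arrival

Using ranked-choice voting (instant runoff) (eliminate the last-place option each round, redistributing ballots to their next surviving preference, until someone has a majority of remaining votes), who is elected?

Round 1: Parasite 6, Roma 8, Moonlight 9, Arrival 5. Eliminate Arrival.
Round 2: Parasite 11, Roma 8, Moonlight 9. Eliminate Roma.
Round 3: Parasite 11, Moonlight 17. Moonlight has a majority.

Moonlight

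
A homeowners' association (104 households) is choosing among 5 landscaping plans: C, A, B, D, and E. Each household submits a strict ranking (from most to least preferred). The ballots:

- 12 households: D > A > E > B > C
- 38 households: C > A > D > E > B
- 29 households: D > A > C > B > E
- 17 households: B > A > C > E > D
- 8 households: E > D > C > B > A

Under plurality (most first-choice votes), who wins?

First-place votes: C 38, A 0, B 17, D 41, E 8.
D has the most first-place votes.

D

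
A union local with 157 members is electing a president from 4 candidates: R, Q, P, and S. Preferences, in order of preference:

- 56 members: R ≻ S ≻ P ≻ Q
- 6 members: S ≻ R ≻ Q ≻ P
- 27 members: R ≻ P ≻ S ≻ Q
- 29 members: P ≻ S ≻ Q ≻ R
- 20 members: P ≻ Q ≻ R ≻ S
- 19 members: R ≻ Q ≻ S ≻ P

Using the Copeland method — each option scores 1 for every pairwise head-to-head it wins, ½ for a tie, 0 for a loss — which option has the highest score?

R

R: beats Q, P, and S → score 3.
Q: loses to R, P, and S → score 0.
P: beats Q; loses to R and S → score 1.
S: beats Q and P; loses to R → score 2.
R has the best pairwise record.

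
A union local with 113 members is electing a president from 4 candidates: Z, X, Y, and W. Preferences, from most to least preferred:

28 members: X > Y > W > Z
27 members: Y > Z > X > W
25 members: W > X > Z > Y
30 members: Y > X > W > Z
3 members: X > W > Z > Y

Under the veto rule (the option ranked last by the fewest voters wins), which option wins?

X

Last-place votes: Z 58, X 0, Y 28, W 27.
X is ranked last by the fewest voters, so X wins.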